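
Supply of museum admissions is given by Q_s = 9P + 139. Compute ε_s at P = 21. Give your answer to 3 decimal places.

At P = 21, Q_s = 328.
dQ_s/dP = 9.
ε_s = (dQ_s/dP)(P/Q_s) = (9)(21/328).

0.576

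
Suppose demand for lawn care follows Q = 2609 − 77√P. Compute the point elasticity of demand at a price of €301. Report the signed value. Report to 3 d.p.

-0.525

At P = 301, Q = 1273.100.
dQ/dP = −77/(2√P) = -2.219.
ε = (dQ/dP)(P/Q) = (-2.219)(301/1273.100).
|ε| < 1, so demand is inelastic at this price.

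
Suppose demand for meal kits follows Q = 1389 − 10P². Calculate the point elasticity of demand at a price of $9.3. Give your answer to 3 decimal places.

-3.301

At P = 9.3, Q = 524.100.
dQ/dP = −20P = -186.
ε = (dQ/dP)(P/Q) = (-186)(9.3/524.100).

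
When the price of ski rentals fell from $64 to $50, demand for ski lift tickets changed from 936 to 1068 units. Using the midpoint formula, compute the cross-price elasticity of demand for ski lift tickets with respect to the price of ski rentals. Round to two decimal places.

ΔQ_x = 1068 − 936 = 132; ΔP_y = 50 − 64 = -14.
Midpoints: P̄_y = 57.00, Q̄_x = 1002.0.
ε_xy = (ΔQ_x/ΔP_y)(P̄_y/Q̄_x) = (132/-14)(57.00/1002.0).

-0.54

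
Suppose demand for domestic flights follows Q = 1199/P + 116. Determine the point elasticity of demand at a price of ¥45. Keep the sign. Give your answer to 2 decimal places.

-0.19

At P = 45, Q = 142.644.
dQ/dP = −1199/P² = -0.592.
ε = (dQ/dP)(P/Q) = (-0.592)(45/142.644).
|ε| < 1, so demand is inelastic at this price.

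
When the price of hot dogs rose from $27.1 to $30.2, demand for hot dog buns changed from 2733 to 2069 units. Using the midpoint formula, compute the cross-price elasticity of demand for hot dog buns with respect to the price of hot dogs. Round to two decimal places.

-2.56

ΔQ_x = 2069 − 2733 = -664; ΔP_y = 30.2 − 27.1 = 3.1.
Midpoints: P̄_y = 28.65, Q̄_x = 2401.0.
ε_xy = (ΔQ_x/ΔP_y)(P̄_y/Q̄_x) = (-664/3.1)(28.65/2401.0).
ε_xy < 0, so the goods are complements.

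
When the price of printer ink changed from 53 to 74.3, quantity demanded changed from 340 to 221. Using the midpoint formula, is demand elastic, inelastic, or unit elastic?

elastic

Arc ε ≈ -1.268.
|ε| = 1.27 > 1.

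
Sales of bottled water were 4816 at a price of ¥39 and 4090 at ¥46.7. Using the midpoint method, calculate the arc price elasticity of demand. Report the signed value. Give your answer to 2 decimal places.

-0.91

ΔQ = 4090 − 4816 = -726; ΔP = 46.7 − 39 = 7.7.
Midpoints: P̄ = 42.85, Q̄ = 4453.0.
ε = (ΔQ/ΔP)(P̄/Q̄) = (-726/7.7)(42.85/4453.0).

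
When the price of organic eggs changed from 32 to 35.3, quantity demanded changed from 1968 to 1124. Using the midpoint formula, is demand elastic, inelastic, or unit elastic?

Arc ε ≈ -5.567.
|ε| = 5.57 > 1.

elastic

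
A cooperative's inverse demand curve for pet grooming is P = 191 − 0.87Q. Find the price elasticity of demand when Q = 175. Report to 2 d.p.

At Q = 175, P = 191 − 0.87(175) = 38.75.
dP/dQ = −0.87, so dQ/dP = 1/(−0.87) = -1.149.
ε = (dQ/dP)(P/Q) = (-1.149)(38.75/175).

-0.25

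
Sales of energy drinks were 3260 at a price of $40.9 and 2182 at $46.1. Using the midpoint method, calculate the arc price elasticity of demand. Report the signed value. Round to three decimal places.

ΔQ = 2182 − 3260 = -1078; ΔP = 46.1 − 40.9 = 5.2.
Midpoints: P̄ = 43.50, Q̄ = 2721.0.
ε = (ΔQ/ΔP)(P̄/Q̄) = (-1078/5.2)(43.50/2721.0).

-3.314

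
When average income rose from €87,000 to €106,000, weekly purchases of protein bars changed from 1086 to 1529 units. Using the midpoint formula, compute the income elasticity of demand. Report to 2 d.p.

ΔQ = 443, ΔI = 19000. Midpoints: Ī = 96,500, Q̄ = 1307.5.
ε_I = (ΔQ/ΔI)(Ī/Q̄) = (443/19000)(96500/1307.5).

1.72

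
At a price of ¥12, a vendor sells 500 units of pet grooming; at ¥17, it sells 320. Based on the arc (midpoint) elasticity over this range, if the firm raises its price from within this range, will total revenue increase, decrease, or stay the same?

Arc ε = (-180/5)(14.50/410.0) ≈ -1.273.
|ε| = 1.27 > 1, so demand is elastic. A price rise therefore reduces total revenue.

decrease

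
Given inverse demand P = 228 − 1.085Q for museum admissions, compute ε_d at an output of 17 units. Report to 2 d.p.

At Q = 17, P = 228 − 1.085(17) = 209.56.
dP/dQ = −1.085, so dQ/dP = 1/(−1.085) = -0.922.
ε = (dQ/dP)(P/Q) = (-0.922)(209.56/17).

-11.36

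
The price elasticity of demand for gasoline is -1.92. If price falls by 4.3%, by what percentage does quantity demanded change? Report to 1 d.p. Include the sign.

%ΔQ ≈ ε × %ΔP = (-1.92)(-4.3%) = 8.26%.

8.3%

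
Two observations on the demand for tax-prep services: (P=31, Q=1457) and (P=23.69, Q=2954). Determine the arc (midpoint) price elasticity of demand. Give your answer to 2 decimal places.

-2.54

ΔQ = 2954 − 1457 = 1497; ΔP = 23.69 − 31 = -7.31.
Midpoints: P̄ = 27.34, Q̄ = 2205.5.
ε = (ΔQ/ΔP)(P̄/Q̄) = (1497/-7.31)(27.34/2205.5).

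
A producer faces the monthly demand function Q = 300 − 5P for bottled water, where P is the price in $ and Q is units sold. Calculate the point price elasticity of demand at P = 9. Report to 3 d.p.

At P = 9, Q = 255.
dQ/dP = −5.
ε = (dQ/dP)(P/Q) = (-5)(9/255).

-0.176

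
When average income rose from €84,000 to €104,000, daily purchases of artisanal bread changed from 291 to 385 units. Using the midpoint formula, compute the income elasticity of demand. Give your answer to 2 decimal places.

ΔQ = 94, ΔI = 20000. Midpoints: Ī = 94,000, Q̄ = 338.0.
ε_I = (ΔQ/ΔI)(Ī/Q̄) = (94/20000)(94000/338.0).
ε_I > 0, so the good is normal.

1.31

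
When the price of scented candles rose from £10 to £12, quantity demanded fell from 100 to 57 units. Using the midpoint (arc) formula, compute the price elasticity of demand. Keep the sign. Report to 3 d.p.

ΔQ = 57 − 100 = -43; ΔP = 12 − 10 = 2.
Midpoints: P̄ = 11.00, Q̄ = 78.5.
ε = (ΔQ/ΔP)(P̄/Q̄) = (-43/2)(11.00/78.5).

-3.013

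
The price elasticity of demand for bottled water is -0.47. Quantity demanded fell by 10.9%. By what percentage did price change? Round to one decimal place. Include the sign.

23.2%

%ΔP ≈ %ΔQ / ε = (-10.9%)/(-0.47) = 23.19%.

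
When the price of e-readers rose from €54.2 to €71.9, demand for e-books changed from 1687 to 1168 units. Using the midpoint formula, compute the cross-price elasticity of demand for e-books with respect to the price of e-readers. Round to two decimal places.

-1.30

ΔQ_x = 1168 − 1687 = -519; ΔP_y = 71.9 − 54.2 = 17.7.
Midpoints: P̄_y = 63.05, Q̄_x = 1427.5.
ε_xy = (ΔQ_x/ΔP_y)(P̄_y/Q̄_x) = (-519/17.7)(63.05/1427.5).
ε_xy < 0, so the goods are complements.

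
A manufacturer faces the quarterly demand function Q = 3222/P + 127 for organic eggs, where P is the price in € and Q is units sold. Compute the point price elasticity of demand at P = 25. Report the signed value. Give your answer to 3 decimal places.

At P = 25, Q = 255.880.
dQ/dP = −3222/P² = -5.155.
ε = (dQ/dP)(P/Q) = (-5.155)(25/255.880).

-0.504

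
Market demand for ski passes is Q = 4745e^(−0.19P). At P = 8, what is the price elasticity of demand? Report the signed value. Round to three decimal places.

-1.520

At P = 8, Q = 1037.788.
dQ/dP = −0.19·4745e^(−0.19P) = −0.19Q = -197.180.
ε = (dQ/dP)(P/Q) = (-197.180)(8/1037.788).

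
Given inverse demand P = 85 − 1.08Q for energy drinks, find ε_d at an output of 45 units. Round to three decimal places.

-0.749

At Q = 45, P = 85 − 1.08(45) = 36.40.
dP/dQ = −1.08, so dQ/dP = 1/(−1.08) = -0.926.
ε = (dQ/dP)(P/Q) = (-0.926)(36.40/45).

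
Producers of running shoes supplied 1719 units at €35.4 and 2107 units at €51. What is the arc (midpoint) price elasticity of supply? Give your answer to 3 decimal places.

ΔQ = 2107 − 1719 = 388; ΔP = 51 − 35.4 = 15.6.
Midpoints: P̄ = 43.20, Q̄ = 1913.0.
ε_s = (ΔQ/ΔP)(P̄/Q̄) = (388/15.6)(43.20/1913.0).

0.562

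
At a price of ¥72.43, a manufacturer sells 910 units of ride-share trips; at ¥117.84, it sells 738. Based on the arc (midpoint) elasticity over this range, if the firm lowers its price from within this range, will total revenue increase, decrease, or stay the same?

decrease

Arc ε = (-172/45.41)(95.14/824.0) ≈ -0.437.
|ε| = 0.44 < 1, so demand is inelastic. A price cut therefore reduces total revenue.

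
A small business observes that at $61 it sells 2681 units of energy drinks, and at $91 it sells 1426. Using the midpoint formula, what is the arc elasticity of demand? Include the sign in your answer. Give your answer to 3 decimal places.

-1.548

ΔQ = 1426 − 2681 = -1255; ΔP = 91 − 61 = 30.
Midpoints: P̄ = 76.00, Q̄ = 2053.5.
ε = (ΔQ/ΔP)(P̄/Q̄) = (-1255/30)(76.00/2053.5).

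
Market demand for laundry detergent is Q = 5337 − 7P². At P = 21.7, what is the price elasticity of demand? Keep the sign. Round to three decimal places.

At P = 21.7, Q = 2040.770.
dQ/dP = −14P = -303.800.
ε = (dQ/dP)(P/Q) = (-303.800)(21.7/2040.770).

-3.230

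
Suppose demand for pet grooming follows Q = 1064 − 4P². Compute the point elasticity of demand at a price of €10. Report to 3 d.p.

-1.205

At P = 10, Q = 664.
dQ/dP = −8P = -80.
ε = (dQ/dP)(P/Q) = (-80)(10/664).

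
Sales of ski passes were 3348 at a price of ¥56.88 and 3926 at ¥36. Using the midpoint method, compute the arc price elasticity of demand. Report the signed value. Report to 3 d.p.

ΔQ = 3926 − 3348 = 578; ΔP = 36 − 56.88 = -20.88.
Midpoints: P̄ = 46.44, Q̄ = 3637.0.
ε = (ΔQ/ΔP)(P̄/Q̄) = (578/-20.88)(46.44/3637.0).

-0.353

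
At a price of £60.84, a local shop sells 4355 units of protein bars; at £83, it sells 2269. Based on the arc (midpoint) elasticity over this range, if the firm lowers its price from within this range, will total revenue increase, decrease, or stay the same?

increase

Arc ε = (-2086/22.16)(71.92/3312.0) ≈ -2.044.
|ε| = 2.04 > 1, so demand is elastic. A price cut therefore raises total revenue.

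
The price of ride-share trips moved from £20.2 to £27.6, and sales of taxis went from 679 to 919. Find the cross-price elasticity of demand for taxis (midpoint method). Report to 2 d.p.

0.97

ΔQ_x = 919 − 679 = 240; ΔP_y = 27.6 − 20.2 = 7.4.
Midpoints: P̄_y = 23.90, Q̄_x = 799.0.
ε_xy = (ΔQ_x/ΔP_y)(P̄_y/Q̄_x) = (240/7.4)(23.90/799.0).
ε_xy > 0, so the goods are substitutes.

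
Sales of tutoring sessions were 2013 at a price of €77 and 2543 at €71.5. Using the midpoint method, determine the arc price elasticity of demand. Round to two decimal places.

-3.14

ΔQ = 2543 − 2013 = 530; ΔP = 71.5 − 77 = -5.5.
Midpoints: P̄ = 74.25, Q̄ = 2278.0.
ε = (ΔQ/ΔP)(P̄/Q̄) = (530/-5.5)(74.25/2278.0).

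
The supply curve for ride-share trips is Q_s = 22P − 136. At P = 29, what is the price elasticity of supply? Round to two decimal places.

At P = 29, Q_s = 502.
dQ_s/dP = 22.
ε_s = (dQ_s/dP)(P/Q_s) = (22)(29/502).

1.27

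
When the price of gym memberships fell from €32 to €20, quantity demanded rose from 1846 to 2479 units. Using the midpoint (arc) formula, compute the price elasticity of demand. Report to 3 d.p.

ΔQ = 2479 − 1846 = 633; ΔP = 20 − 32 = -12.
Midpoints: P̄ = 26.00, Q̄ = 2162.5.
ε = (ΔQ/ΔP)(P̄/Q̄) = (633/-12)(26.00/2162.5).

-0.634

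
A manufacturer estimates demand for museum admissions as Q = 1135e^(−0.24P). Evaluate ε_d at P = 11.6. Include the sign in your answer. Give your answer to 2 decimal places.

At P = 11.6, Q = 70.133.
dQ/dP = −0.24·1135e^(−0.24P) = −0.24Q = -16.832.
ε = (dQ/dP)(P/Q) = (-16.832)(11.6/70.133).
|ε| > 1, so demand is elastic at this price.

-2.78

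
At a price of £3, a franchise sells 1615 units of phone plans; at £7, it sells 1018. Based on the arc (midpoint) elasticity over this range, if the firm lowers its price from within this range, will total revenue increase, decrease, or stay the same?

Arc ε = (-597/4)(5.00/1316.5) ≈ -0.567.
|ε| = 0.57 < 1, so demand is inelastic. A price cut therefore reduces total revenue.

decrease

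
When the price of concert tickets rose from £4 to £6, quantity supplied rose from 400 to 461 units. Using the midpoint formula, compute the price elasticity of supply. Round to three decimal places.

ΔQ = 461 − 400 = 61; ΔP = 6 − 4 = 2.
Midpoints: P̄ = 5.00, Q̄ = 430.5.
ε_s = (ΔQ/ΔP)(P̄/Q̄) = (61/2)(5.00/430.5).

0.354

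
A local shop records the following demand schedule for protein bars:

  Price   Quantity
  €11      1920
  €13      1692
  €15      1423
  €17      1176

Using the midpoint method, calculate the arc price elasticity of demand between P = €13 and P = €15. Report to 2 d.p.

At P = 13, Q = 1692; at P = 15, Q = 1423.
ΔQ = -269, ΔP = 2. Midpoints: P̄ = 14.00, Q̄ = 1557.5.
ε = (ΔQ/ΔP)(P̄/Q̄) = (-269/2)(14.00/1557.5).

-1.21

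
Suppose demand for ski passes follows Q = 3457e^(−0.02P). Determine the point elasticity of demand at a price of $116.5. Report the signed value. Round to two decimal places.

At P = 116.5, Q = 336.351.
dQ/dP = −0.02·3457e^(−0.02P) = −0.02Q = -6.727.
ε = (dQ/dP)(P/Q) = (-6.727)(116.5/336.351).
|ε| > 1, so demand is elastic at this price.

-2.33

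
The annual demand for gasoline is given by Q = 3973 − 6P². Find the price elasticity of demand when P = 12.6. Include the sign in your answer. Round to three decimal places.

At P = 12.6, Q = 3020.440.
dQ/dP = −12P = -151.200.
ε = (dQ/dP)(P/Q) = (-151.200)(12.6/3020.440).
|ε| < 1, so demand is inelastic at this price.

-0.631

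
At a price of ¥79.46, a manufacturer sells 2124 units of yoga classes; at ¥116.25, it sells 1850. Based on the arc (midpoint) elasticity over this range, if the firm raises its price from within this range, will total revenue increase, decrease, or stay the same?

increase

Arc ε = (-274/36.79)(97.85/1987.0) ≈ -0.367.
|ε| = 0.37 < 1, so demand is inelastic. A price rise therefore raises total revenue.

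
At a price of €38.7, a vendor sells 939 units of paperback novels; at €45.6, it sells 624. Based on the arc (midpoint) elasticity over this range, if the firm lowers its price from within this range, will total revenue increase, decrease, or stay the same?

Arc ε = (-315/6.9)(42.15/781.5) ≈ -2.462.
|ε| = 2.46 > 1, so demand is elastic. A price cut therefore raises total revenue.

increase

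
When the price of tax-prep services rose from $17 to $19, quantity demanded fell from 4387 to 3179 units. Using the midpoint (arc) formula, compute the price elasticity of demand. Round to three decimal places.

ΔQ = 3179 − 4387 = -1208; ΔP = 19 − 17 = 2.
Midpoints: P̄ = 18.00, Q̄ = 3783.0.
ε = (ΔQ/ΔP)(P̄/Q̄) = (-1208/2)(18.00/3783.0).

-2.874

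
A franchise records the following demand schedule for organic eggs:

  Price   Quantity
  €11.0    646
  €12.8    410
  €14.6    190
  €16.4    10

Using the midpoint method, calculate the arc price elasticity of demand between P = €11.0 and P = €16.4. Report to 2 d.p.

At P = 11.0, Q = 646; at P = 16.4, Q = 10.
ΔQ = -636, ΔP = 5.4. Midpoints: P̄ = 13.70, Q̄ = 328.0.
ε = (ΔQ/ΔP)(P̄/Q̄) = (-636/5.4)(13.70/328.0).

-4.92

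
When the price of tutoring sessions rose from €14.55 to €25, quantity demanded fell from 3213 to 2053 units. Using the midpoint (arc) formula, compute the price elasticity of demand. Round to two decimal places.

ΔQ = 2053 − 3213 = -1160; ΔP = 25 − 14.55 = 10.45.
Midpoints: P̄ = 19.77, Q̄ = 2633.0.
ε = (ΔQ/ΔP)(P̄/Q̄) = (-1160/10.45)(19.77/2633.0).

-0.83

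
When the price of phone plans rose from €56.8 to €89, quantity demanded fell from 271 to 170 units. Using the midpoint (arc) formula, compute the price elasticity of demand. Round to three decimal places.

-1.037

ΔQ = 170 − 271 = -101; ΔP = 89 − 56.8 = 32.2.
Midpoints: P̄ = 72.90, Q̄ = 220.5.
ε = (ΔQ/ΔP)(P̄/Q̄) = (-101/32.2)(72.90/220.5).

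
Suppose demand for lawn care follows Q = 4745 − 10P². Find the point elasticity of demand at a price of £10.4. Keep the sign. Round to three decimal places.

At P = 10.4, Q = 3663.400.
dQ/dP = −20P = -208.
ε = (dQ/dP)(P/Q) = (-208)(10.4/3663.400).

-0.590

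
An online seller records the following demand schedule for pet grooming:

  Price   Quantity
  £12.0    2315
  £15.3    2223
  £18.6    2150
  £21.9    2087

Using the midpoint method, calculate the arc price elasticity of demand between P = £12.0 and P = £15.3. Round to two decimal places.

At P = 12.0, Q = 2315; at P = 15.3, Q = 2223.
ΔQ = -92, ΔP = 3.3. Midpoints: P̄ = 13.65, Q̄ = 2269.0.
ε = (ΔQ/ΔP)(P̄/Q̄) = (-92/3.3)(13.65/2269.0).

-0.17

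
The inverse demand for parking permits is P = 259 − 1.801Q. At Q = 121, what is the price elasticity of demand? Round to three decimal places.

At Q = 121, P = 259 − 1.801(121) = 41.08.
dP/dQ = −1.801, so dQ/dP = 1/(−1.801) = -0.555.
ε = (dQ/dP)(P/Q) = (-0.555)(41.08/121).

-0.189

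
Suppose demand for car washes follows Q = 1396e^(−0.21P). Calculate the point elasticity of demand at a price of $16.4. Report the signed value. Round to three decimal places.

At P = 16.4, Q = 44.584.
dQ/dP = −0.21·1396e^(−0.21P) = −0.21Q = -9.363.
ε = (dQ/dP)(P/Q) = (-9.363)(16.4/44.584).

-3.444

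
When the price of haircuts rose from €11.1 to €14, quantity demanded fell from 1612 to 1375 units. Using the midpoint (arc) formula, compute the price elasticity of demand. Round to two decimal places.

-0.69

ΔQ = 1375 − 1612 = -237; ΔP = 14 − 11.1 = 2.9.
Midpoints: P̄ = 12.55, Q̄ = 1493.5.
ε = (ΔQ/ΔP)(P̄/Q̄) = (-237/2.9)(12.55/1493.5).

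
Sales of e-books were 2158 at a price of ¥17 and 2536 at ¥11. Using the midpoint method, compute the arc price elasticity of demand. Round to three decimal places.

ΔQ = 2536 − 2158 = 378; ΔP = 11 − 17 = -6.
Midpoints: P̄ = 14.00, Q̄ = 2347.0.
ε = (ΔQ/ΔP)(P̄/Q̄) = (378/-6)(14.00/2347.0).

-0.376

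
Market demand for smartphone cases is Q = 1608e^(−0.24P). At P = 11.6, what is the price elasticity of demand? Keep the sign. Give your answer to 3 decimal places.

-2.784

At P = 11.6, Q = 99.360.
dQ/dP = −0.24·1608e^(−0.24P) = −0.24Q = -23.846.
ε = (dQ/dP)(P/Q) = (-23.846)(11.6/99.360).
|ε| > 1, so demand is elastic at this price.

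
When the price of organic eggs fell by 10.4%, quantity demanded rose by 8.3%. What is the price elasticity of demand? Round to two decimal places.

-0.80

ε = %ΔQ / %ΔP = (8.3)/(-10.4) = -0.798.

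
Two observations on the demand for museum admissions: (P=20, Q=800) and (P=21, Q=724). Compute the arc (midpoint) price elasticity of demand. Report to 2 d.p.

-2.04

ΔQ = 724 − 800 = -76; ΔP = 21 − 20 = 1.
Midpoints: P̄ = 20.50, Q̄ = 762.0.
ε = (ΔQ/ΔP)(P̄/Q̄) = (-76/1)(20.50/762.0).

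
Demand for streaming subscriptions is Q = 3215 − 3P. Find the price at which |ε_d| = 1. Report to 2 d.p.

For linear demand Q = a − bP, ε = −bP/(a − bP). |ε| = 1 when bP = a − bP, i.e. P = a/(2b).
P = 3215/(2·3) = 3215/6 = 535.8333.

535.83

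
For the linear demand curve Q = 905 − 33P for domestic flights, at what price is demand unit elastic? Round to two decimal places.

For linear demand Q = a − bP, ε = −bP/(a − bP). |ε| = 1 when bP = a − bP, i.e. P = a/(2b).
P = 905/(2·33) = 905/66 = 13.7121.

13.71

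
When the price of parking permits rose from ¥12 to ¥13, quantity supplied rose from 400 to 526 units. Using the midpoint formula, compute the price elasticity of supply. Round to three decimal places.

3.402

ΔQ = 526 − 400 = 126; ΔP = 13 − 12 = 1.
Midpoints: P̄ = 12.50, Q̄ = 463.0.
ε_s = (ΔQ/ΔP)(P̄/Q̄) = (126/1)(12.50/463.0).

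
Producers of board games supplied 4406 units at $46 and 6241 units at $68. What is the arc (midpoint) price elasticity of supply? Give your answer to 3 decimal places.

0.893

ΔQ = 6241 − 4406 = 1835; ΔP = 68 − 46 = 22.
Midpoints: P̄ = 57.00, Q̄ = 5323.5.
ε_s = (ΔQ/ΔP)(P̄/Q̄) = (1835/22)(57.00/5323.5).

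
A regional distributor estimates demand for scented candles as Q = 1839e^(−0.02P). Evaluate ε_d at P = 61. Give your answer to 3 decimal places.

At P = 61, Q = 542.928.
dQ/dP = −0.02·1839e^(−0.02P) = −0.02Q = -10.859.
ε = (dQ/dP)(P/Q) = (-10.859)(61/542.928).

-1.220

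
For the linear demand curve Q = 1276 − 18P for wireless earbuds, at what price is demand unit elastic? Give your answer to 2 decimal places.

For linear demand Q = a − bP, ε = −bP/(a − bP). |ε| = 1 when bP = a − bP, i.e. P = a/(2b).
P = 1276/(2·18) = 1276/36 = 35.4444.

35.44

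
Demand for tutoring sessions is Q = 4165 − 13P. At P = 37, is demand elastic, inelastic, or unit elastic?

Q = 3684, dQ/dP = -13.
ε = (dQ/dP)(P/Q) ≈ -0.131.
|ε| = 0.13 < 1.

inelastic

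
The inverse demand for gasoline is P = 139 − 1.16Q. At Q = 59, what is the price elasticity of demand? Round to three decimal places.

At Q = 59, P = 139 − 1.16(59) = 70.56.
dP/dQ = −1.16, so dQ/dP = 1/(−1.16) = -0.862.
ε = (dQ/dP)(P/Q) = (-0.862)(70.56/59).

-1.031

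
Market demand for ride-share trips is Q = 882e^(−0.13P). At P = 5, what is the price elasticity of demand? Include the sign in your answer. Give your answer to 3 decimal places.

At P = 5, Q = 460.444.
dQ/dP = −0.13·882e^(−0.13P) = −0.13Q = -59.858.
ε = (dQ/dP)(P/Q) = (-59.858)(5/460.444).
|ε| < 1, so demand is inelastic at this price.

-0.650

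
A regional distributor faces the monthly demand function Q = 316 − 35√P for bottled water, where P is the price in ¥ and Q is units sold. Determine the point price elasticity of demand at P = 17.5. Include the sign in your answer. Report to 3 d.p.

At P = 17.5, Q = 169.584.
dQ/dP = −35/(2√P) = -4.183.
ε = (dQ/dP)(P/Q) = (-4.183)(17.5/169.584).
|ε| < 1, so demand is inelastic at this price.

-0.432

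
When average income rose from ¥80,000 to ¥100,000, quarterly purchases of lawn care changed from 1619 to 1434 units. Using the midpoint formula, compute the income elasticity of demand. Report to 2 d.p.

ΔQ = -185, ΔI = 20000. Midpoints: Ī = 90,000, Q̄ = 1526.5.
ε_I = (ΔQ/ΔI)(Ī/Q̄) = (-185/20000)(90000/1526.5).

-0.55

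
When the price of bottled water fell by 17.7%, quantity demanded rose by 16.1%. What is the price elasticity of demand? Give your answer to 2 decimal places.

ε = %ΔQ / %ΔP = (16.1)/(-17.7) = -0.910.

-0.91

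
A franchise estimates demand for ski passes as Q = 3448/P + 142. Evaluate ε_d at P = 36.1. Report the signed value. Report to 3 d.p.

At P = 36.1, Q = 237.512.
dQ/dP = −3448/P² = -2.646.
ε = (dQ/dP)(P/Q) = (-2.646)(36.1/237.512).

-0.402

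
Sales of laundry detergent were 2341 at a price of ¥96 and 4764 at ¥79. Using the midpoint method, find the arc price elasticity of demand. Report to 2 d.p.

ΔQ = 4764 − 2341 = 2423; ΔP = 79 − 96 = -17.
Midpoints: P̄ = 87.50, Q̄ = 3552.5.
ε = (ΔQ/ΔP)(P̄/Q̄) = (2423/-17)(87.50/3552.5).

-3.51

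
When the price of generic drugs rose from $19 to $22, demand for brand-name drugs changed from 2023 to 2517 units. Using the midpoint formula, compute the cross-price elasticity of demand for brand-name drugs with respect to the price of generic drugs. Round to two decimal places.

ΔQ_x = 2517 − 2023 = 494; ΔP_y = 22 − 19 = 3.
Midpoints: P̄_y = 20.50, Q̄_x = 2270.0.
ε_xy = (ΔQ_x/ΔP_y)(P̄_y/Q̄_x) = (494/3)(20.50/2270.0).
ε_xy > 0, so the goods are substitutes.

1.49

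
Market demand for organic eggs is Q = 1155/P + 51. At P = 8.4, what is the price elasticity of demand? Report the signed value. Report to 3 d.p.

At P = 8.4, Q = 188.500.
dQ/dP = −1155/P² = -16.369.
ε = (dQ/dP)(P/Q) = (-16.369)(8.4/188.500).

-0.729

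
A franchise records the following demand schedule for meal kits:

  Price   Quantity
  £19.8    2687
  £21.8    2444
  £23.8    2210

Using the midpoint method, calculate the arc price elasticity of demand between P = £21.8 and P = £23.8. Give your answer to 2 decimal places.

At P = 21.8, Q = 2444; at P = 23.8, Q = 2210.
ΔQ = -234, ΔP = 2.0. Midpoints: P̄ = 22.80, Q̄ = 2327.0.
ε = (ΔQ/ΔP)(P̄/Q̄) = (-234/2.0)(22.80/2327.0).

-1.15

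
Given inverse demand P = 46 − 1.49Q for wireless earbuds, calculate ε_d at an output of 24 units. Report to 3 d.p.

-0.286

At Q = 24, P = 46 − 1.49(24) = 10.24.
dP/dQ = −1.49, so dQ/dP = 1/(−1.49) = -0.671.
ε = (dQ/dP)(P/Q) = (-0.671)(10.24/24).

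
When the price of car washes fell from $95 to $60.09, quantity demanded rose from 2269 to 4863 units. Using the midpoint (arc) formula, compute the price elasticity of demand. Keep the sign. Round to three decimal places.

ΔQ = 4863 − 2269 = 2594; ΔP = 60.09 − 95 = -34.91.
Midpoints: P̄ = 77.55, Q̄ = 3566.0.
ε = (ΔQ/ΔP)(P̄/Q̄) = (2594/-34.91)(77.55/3566.0).

-1.616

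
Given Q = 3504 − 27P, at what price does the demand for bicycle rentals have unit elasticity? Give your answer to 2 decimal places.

64.89

For linear demand Q = a − bP, ε = −bP/(a − bP). |ε| = 1 when bP = a − bP, i.e. P = a/(2b).
P = 3504/(2·27) = 3504/54 = 64.8889.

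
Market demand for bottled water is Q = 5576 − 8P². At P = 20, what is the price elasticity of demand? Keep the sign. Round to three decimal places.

-2.694

At P = 20, Q = 2376.
dQ/dP = −16P = -320.
ε = (dQ/dP)(P/Q) = (-320)(20/2376).
|ε| > 1, so demand is elastic at this price.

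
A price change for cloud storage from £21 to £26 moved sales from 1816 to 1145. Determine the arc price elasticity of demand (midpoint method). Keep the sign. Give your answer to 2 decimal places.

ΔQ = 1145 − 1816 = -671; ΔP = 26 − 21 = 5.
Midpoints: P̄ = 23.50, Q̄ = 1480.5.
ε = (ΔQ/ΔP)(P̄/Q̄) = (-671/5)(23.50/1480.5).

-2.13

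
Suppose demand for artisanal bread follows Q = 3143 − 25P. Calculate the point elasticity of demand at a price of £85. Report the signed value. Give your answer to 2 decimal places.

-2.09

At P = 85, Q = 1018.
dQ/dP = −25.
ε = (dQ/dP)(P/Q) = (-25)(85/1018).
|ε| > 1, so demand is elastic at this price.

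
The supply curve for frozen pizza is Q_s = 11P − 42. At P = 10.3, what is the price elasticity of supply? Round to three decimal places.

1.589

At P = 10.3, Q_s = 71.30.
dQ_s/dP = 11.
ε_s = (dQ_s/dP)(P/Q_s) = (11)(10.3/71.30).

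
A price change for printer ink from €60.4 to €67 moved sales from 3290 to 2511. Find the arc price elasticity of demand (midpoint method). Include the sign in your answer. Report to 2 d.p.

-2.59

ΔQ = 2511 − 3290 = -779; ΔP = 67 − 60.4 = 6.6.
Midpoints: P̄ = 63.70, Q̄ = 2900.5.
ε = (ΔQ/ΔP)(P̄/Q̄) = (-779/6.6)(63.70/2900.5).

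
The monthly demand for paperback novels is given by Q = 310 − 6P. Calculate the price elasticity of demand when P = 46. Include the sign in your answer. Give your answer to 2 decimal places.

At P = 46, Q = 34.
dQ/dP = −6.
ε = (dQ/dP)(P/Q) = (-6)(46/34).

-8.12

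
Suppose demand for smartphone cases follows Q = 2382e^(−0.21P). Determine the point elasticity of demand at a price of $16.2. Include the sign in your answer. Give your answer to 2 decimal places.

-3.40

At P = 16.2, Q = 79.336.
dQ/dP = −0.21·2382e^(−0.21P) = −0.21Q = -16.661.
ε = (dQ/dP)(P/Q) = (-16.661)(16.2/79.336).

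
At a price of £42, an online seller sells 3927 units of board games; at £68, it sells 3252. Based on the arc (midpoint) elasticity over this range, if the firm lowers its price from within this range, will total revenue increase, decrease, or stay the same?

decrease

Arc ε = (-675/26)(55.00/3589.5) ≈ -0.398.
|ε| = 0.40 < 1, so demand is inelastic. A price cut therefore reduces total revenue.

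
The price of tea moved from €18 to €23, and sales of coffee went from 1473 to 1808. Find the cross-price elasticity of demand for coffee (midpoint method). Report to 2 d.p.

ΔQ_x = 1808 − 1473 = 335; ΔP_y = 23 − 18 = 5.
Midpoints: P̄_y = 20.50, Q̄_x = 1640.5.
ε_xy = (ΔQ_x/ΔP_y)(P̄_y/Q̄_x) = (335/5)(20.50/1640.5).

0.84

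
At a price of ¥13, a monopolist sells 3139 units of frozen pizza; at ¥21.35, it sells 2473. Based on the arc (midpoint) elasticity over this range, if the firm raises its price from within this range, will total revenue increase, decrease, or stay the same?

increase

Arc ε = (-666/8.35)(17.18/2806.0) ≈ -0.488.
|ε| = 0.49 < 1, so demand is inelastic. A price rise therefore raises total revenue.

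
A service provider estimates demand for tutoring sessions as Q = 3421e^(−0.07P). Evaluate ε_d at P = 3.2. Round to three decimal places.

-0.224

At P = 3.2, Q = 2734.457.
dQ/dP = −0.07·3421e^(−0.07P) = −0.07Q = -191.412.
ε = (dQ/dP)(P/Q) = (-191.412)(3.2/2734.457).
|ε| < 1, so demand is inelastic at this price.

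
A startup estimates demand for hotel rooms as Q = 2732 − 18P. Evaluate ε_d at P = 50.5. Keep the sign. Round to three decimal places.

At P = 50.5, Q = 1823.
dQ/dP = −18.
ε = (dQ/dP)(P/Q) = (-18)(50.5/1823).
|ε| < 1, so demand is inelastic at this price.

-0.499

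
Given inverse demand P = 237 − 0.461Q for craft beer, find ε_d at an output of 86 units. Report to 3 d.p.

At Q = 86, P = 237 − 0.461(86) = 197.35.
dP/dQ = −0.461, so dQ/dP = 1/(−0.461) = -2.169.
ε = (dQ/dP)(P/Q) = (-2.169)(197.35/86).

-4.978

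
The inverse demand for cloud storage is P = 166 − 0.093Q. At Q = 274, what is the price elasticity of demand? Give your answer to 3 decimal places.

-5.514

At Q = 274, P = 166 − 0.093(274) = 140.52.
dP/dQ = −0.093, so dQ/dP = 1/(−0.093) = -10.753.
ε = (dQ/dP)(P/Q) = (-10.753)(140.52/274).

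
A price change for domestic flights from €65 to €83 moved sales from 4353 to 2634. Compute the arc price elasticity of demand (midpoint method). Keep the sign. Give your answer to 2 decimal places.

ΔQ = 2634 − 4353 = -1719; ΔP = 83 − 65 = 18.
Midpoints: P̄ = 74.00, Q̄ = 3493.5.
ε = (ΔQ/ΔP)(P̄/Q̄) = (-1719/18)(74.00/3493.5).

-2.02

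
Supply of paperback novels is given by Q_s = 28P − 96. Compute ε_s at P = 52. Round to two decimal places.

1.07

At P = 52, Q_s = 1360.
dQ_s/dP = 28.
ε_s = (dQ_s/dP)(P/Q_s) = (28)(52/1360).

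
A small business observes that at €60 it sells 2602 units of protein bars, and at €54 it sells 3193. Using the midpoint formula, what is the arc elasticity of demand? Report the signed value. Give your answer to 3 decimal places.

-1.938

ΔQ = 3193 − 2602 = 591; ΔP = 54 − 60 = -6.
Midpoints: P̄ = 57.00, Q̄ = 2897.5.
ε = (ΔQ/ΔP)(P̄/Q̄) = (591/-6)(57.00/2897.5).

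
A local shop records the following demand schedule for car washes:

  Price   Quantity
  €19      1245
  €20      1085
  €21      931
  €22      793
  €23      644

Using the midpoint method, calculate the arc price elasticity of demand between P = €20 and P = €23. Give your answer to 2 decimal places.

-3.66

At P = 20, Q = 1085; at P = 23, Q = 644.
ΔQ = -441, ΔP = 3. Midpoints: P̄ = 21.50, Q̄ = 864.5.
ε = (ΔQ/ΔP)(P̄/Q̄) = (-441/3)(21.50/864.5).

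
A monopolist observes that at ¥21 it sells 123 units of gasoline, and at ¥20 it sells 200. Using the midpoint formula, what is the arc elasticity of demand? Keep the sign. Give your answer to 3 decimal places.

-9.774

ΔQ = 200 − 123 = 77; ΔP = 20 − 21 = -1.
Midpoints: P̄ = 20.50, Q̄ = 161.5.
ε = (ΔQ/ΔP)(P̄/Q̄) = (77/-1)(20.50/161.5).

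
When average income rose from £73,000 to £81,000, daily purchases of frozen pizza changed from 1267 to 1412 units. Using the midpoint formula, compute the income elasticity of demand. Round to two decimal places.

ΔQ = 145, ΔI = 8000. Midpoints: Ī = 77,000, Q̄ = 1339.5.
ε_I = (ΔQ/ΔI)(Ī/Q̄) = (145/8000)(77000/1339.5).
ε_I > 0, so the good is normal.

1.04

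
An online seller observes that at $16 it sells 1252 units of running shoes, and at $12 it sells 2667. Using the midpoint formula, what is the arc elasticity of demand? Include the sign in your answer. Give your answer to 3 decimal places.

ΔQ = 2667 − 1252 = 1415; ΔP = 12 − 16 = -4.
Midpoints: P̄ = 14.00, Q̄ = 1959.5.
ε = (ΔQ/ΔP)(P̄/Q̄) = (1415/-4)(14.00/1959.5).

-2.527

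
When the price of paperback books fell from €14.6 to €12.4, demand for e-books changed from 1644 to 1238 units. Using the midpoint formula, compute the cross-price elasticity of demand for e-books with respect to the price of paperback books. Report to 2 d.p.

ΔQ_x = 1238 − 1644 = -406; ΔP_y = 12.4 − 14.6 = -2.2.
Midpoints: P̄_y = 13.50, Q̄_x = 1441.0.
ε_xy = (ΔQ_x/ΔP_y)(P̄_y/Q̄_x) = (-406/-2.2)(13.50/1441.0).
ε_xy > 0, so the goods are substitutes.

1.73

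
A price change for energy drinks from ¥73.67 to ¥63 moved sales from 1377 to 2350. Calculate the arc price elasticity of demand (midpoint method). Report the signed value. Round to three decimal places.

ΔQ = 2350 − 1377 = 973; ΔP = 63 − 73.67 = -10.67.
Midpoints: P̄ = 68.34, Q̄ = 1863.5.
ε = (ΔQ/ΔP)(P̄/Q̄) = (973/-10.67)(68.34/1863.5).

-3.344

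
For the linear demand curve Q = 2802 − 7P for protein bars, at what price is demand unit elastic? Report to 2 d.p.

200.14

For linear demand Q = a − bP, ε = −bP/(a − bP). |ε| = 1 when bP = a − bP, i.e. P = a/(2b).
P = 2802/(2·7) = 2802/14 = 200.1429.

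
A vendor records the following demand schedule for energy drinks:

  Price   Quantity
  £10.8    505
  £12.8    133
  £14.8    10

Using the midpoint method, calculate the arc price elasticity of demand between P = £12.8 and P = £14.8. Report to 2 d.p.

At P = 12.8, Q = 133; at P = 14.8, Q = 10.
ΔQ = -123, ΔP = 2.0. Midpoints: P̄ = 13.80, Q̄ = 71.5.
ε = (ΔQ/ΔP)(P̄/Q̄) = (-123/2.0)(13.80/71.5).

-11.87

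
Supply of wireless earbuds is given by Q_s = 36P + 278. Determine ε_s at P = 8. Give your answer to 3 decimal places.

0.509

At P = 8, Q_s = 566.
dQ_s/dP = 36.
ε_s = (dQ_s/dP)(P/Q_s) = (36)(8/566).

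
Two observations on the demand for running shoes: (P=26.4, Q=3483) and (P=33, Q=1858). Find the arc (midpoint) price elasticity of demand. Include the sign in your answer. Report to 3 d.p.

ΔQ = 1858 − 3483 = -1625; ΔP = 33 − 26.4 = 6.6.
Midpoints: P̄ = 29.70, Q̄ = 2670.5.
ε = (ΔQ/ΔP)(P̄/Q̄) = (-1625/6.6)(29.70/2670.5).

-2.738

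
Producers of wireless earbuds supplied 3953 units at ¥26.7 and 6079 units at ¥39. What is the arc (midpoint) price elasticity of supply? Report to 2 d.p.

ΔQ = 6079 − 3953 = 2126; ΔP = 39 − 26.7 = 12.3.
Midpoints: P̄ = 32.85, Q̄ = 5016.0.
ε_s = (ΔQ/ΔP)(P̄/Q̄) = (2126/12.3)(32.85/5016.0).

1.13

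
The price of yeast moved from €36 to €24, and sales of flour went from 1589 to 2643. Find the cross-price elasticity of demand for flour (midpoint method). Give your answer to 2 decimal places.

ΔQ_x = 2643 − 1589 = 1054; ΔP_y = 24 − 36 = -12.
Midpoints: P̄_y = 30.00, Q̄_x = 2116.0.
ε_xy = (ΔQ_x/ΔP_y)(P̄_y/Q̄_x) = (1054/-12)(30.00/2116.0).
ε_xy < 0, so the goods are complements.

-1.25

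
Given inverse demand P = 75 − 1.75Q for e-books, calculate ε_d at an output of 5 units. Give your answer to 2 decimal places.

-7.57

At Q = 5, P = 75 − 1.75(5) = 66.25.
dP/dQ = −1.75, so dQ/dP = 1/(−1.75) = -0.571.
ε = (dQ/dP)(P/Q) = (-0.571)(66.25/5).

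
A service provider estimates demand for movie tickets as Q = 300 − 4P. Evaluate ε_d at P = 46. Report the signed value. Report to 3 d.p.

-1.586

At P = 46, Q = 116.
dQ/dP = −4.
ε = (dQ/dP)(P/Q) = (-4)(46/116).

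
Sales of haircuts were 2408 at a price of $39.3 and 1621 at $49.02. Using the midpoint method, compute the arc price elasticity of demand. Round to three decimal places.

-1.775

ΔQ = 1621 − 2408 = -787; ΔP = 49.02 − 39.3 = 9.72.
Midpoints: P̄ = 44.16, Q̄ = 2014.5.
ε = (ΔQ/ΔP)(P̄/Q̄) = (-787/9.72)(44.16/2014.5).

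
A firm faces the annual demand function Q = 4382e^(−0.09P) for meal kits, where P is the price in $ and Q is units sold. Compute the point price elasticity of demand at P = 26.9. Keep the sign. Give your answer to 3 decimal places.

-2.421

At P = 26.9, Q = 389.265.
dQ/dP = −0.09·4382e^(−0.09P) = −0.09Q = -35.034.
ε = (dQ/dP)(P/Q) = (-35.034)(26.9/389.265).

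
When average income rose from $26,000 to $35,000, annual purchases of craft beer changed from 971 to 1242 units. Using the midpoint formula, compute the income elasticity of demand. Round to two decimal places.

ΔQ = 271, ΔI = 9000. Midpoints: Ī = 30,500, Q̄ = 1106.5.
ε_I = (ΔQ/ΔI)(Ī/Q̄) = (271/9000)(30500/1106.5).

0.83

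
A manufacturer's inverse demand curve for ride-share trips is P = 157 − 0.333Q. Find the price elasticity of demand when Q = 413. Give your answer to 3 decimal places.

-0.142

At Q = 413, P = 157 − 0.333(413) = 19.47.
dP/dQ = −0.333, so dQ/dP = 1/(−0.333) = -3.003.
ε = (dQ/dP)(P/Q) = (-3.003)(19.47/413).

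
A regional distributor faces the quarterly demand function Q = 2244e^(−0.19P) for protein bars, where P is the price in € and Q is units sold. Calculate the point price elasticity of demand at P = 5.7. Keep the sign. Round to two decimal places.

At P = 5.7, Q = 759.770.
dQ/dP = −0.19·2244e^(−0.19P) = −0.19Q = -144.356.
ε = (dQ/dP)(P/Q) = (-144.356)(5.7/759.770).
|ε| > 1, so demand is elastic at this price.

-1.08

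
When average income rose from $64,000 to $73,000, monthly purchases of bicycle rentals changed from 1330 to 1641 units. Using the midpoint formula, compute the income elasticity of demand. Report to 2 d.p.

1.59

ΔQ = 311, ΔI = 9000. Midpoints: Ī = 68,500, Q̄ = 1485.5.
ε_I = (ΔQ/ΔI)(Ī/Q̄) = (311/9000)(68500/1485.5).
ε_I > 0, so the good is normal.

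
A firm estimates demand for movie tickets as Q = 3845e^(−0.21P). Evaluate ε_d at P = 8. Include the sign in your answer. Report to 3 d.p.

-1.680

At P = 8, Q = 716.608.
dQ/dP = −0.21·3845e^(−0.21P) = −0.21Q = -150.488.
ε = (dQ/dP)(P/Q) = (-150.488)(8/716.608).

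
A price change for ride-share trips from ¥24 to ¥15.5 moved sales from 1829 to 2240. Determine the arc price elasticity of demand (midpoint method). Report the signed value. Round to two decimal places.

-0.47

ΔQ = 2240 − 1829 = 411; ΔP = 15.5 − 24 = -8.5.
Midpoints: P̄ = 19.75, Q̄ = 2034.5.
ε = (ΔQ/ΔP)(P̄/Q̄) = (411/-8.5)(19.75/2034.5).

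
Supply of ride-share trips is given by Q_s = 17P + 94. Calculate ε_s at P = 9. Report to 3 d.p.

0.619

At P = 9, Q_s = 247.
dQ_s/dP = 17.
ε_s = (dQ_s/dP)(P/Q_s) = (17)(9/247).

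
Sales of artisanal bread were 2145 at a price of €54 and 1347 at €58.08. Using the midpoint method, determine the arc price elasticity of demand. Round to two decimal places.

ΔQ = 1347 − 2145 = -798; ΔP = 58.08 − 54 = 4.08.
Midpoints: P̄ = 56.04, Q̄ = 1746.0.
ε = (ΔQ/ΔP)(P̄/Q̄) = (-798/4.08)(56.04/1746.0).

-6.28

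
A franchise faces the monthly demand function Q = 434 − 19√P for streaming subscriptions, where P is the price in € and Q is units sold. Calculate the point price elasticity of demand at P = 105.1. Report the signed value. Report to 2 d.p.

-0.41

At P = 105.1, Q = 239.215.
dQ/dP = −19/(2√P) = -0.927.
ε = (dQ/dP)(P/Q) = (-0.927)(105.1/239.215).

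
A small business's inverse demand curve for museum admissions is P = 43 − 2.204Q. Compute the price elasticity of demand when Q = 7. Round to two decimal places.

At Q = 7, P = 43 − 2.204(7) = 27.57.
dP/dQ = −2.204, so dQ/dP = 1/(−2.204) = -0.454.
ε = (dQ/dP)(P/Q) = (-0.454)(27.57/7).

-1.79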